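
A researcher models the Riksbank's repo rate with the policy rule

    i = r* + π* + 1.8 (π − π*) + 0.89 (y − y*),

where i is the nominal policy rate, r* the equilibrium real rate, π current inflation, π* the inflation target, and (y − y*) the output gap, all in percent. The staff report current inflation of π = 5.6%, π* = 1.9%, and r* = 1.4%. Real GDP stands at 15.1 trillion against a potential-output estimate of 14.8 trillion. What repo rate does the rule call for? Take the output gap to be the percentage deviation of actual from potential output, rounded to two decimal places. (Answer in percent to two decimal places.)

Output gap = 100 × (15.1 − 14.8) / 14.8 = 2.03%.
i = 1.40 + 1.90 + 1.8 × (5.60 − 1.90) + 0.89 × 2.03
   = 1.40 + 1.9 + 6.66 + 1.8067 = 11.77

11.77%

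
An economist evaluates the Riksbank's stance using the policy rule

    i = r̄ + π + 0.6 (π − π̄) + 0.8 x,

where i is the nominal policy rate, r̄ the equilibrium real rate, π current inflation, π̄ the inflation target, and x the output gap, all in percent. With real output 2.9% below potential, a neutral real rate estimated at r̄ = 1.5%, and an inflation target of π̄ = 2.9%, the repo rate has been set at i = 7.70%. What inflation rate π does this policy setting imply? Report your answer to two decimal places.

Output 2.9% below potential → x = -2.9.
Collecting π: i = r̄ + (1 + 0.6) π − 0.6 π̄ + 0.8 x
1.6 π = 7.70 − 1.5 + 0.6 × 2.9 − 0.8 × (-2.9) = 10.26
π = 10.26 / 1.6 = 6.41

6.41%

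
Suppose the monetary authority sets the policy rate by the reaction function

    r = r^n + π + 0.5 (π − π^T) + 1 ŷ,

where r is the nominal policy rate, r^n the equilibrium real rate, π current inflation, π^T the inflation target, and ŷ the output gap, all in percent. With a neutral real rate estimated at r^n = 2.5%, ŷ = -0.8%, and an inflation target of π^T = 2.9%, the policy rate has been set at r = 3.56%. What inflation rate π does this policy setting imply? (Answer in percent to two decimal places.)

2.21%

Collecting π: r = r^n + (1 + 0.5) π − 0.5 π^T + 1 ŷ
1.5 π = 3.56 − 2.5 + 0.5 × 2.9 − 1 × (-0.8) = 3.31
π = 3.31 / 1.5 = 2.21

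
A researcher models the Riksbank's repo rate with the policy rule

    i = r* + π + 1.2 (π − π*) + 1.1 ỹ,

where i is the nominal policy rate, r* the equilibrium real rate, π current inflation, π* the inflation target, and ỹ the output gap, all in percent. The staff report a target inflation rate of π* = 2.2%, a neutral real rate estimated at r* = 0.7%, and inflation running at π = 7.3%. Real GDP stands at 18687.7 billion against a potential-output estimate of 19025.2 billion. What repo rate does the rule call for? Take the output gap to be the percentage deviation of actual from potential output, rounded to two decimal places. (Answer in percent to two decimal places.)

12.17%

Output gap = 100 × (18687.7 − 19025.2) / 19025.2 = -1.77%.
i = 0.70 + 7.30 + 1.2 × (7.30 − 2.20) + 1.1 × (-1.77)
   = 0.70 + 7.3 + 6.12 − 1.947 = 12.17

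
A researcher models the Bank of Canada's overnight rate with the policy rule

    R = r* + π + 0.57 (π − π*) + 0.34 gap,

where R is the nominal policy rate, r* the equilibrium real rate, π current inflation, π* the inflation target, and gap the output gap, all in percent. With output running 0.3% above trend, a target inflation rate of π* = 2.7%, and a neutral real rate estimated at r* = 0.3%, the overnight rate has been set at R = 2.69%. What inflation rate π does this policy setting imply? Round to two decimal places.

Output 0.3% above potential → gap = 0.3.
Collecting π: R = r* + (1 + 0.57) π − 0.57 π* + 0.34 gap
1.57 π = 2.69 − 0.3 + 0.57 × 2.7 − 0.34 × 0.3 = 3.827
π = 3.827 / 1.57 = 2.44

2.44%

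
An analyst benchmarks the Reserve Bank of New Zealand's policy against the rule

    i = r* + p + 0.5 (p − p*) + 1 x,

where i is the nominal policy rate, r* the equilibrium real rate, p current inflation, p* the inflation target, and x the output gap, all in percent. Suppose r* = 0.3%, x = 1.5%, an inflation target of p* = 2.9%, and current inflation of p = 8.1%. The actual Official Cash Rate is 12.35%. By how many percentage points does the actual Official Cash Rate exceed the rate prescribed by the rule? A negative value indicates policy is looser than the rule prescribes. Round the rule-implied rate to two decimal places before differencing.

-0.15 pp

i = 0.3 + 8.1 + 0.5 × (8.1 − 2.9) + 1 × 1.5
   = 0.3 + 8.1 + 2.6 + 1.5 = 12.50
Deviation = 12.35 − 12.50 = -0.15 pp.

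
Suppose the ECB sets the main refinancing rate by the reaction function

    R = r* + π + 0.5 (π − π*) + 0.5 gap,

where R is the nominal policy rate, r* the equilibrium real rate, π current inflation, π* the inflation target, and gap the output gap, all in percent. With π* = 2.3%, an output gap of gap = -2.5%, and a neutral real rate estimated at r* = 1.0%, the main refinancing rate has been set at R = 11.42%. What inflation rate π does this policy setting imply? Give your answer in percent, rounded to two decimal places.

Collecting π: R = r* + (1 + 0.5) π − 0.5 π* + 0.5 gap
1.5 π = 11.42 − 1.0 + 0.5 × 2.3 − 0.5 × (-2.5) = 12.82
π = 12.82 / 1.5 = 8.55

8.55%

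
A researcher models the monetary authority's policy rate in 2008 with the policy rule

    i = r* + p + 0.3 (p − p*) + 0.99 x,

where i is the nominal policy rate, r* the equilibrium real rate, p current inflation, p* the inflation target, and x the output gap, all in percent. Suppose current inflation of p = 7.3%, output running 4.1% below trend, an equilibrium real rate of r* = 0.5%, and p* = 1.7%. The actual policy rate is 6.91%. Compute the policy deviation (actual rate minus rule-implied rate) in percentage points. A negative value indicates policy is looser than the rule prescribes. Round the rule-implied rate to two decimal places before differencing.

1.49 pp

Output 4.1% below potential → x = -4.1.
i = 0.5 + 7.3 + 0.3 × (7.3 − 1.7) + 0.99 × (-4.1)
   = 0.5 + 7.3 + 1.68 − 4.059 = 5.42
Deviation = 6.91 − 5.42 = 1.49 pp.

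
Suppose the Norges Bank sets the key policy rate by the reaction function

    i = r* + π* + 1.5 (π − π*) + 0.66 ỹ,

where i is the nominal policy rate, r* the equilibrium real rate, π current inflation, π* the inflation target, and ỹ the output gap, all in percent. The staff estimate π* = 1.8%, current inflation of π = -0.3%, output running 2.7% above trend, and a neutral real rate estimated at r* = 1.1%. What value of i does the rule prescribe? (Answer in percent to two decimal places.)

1.53%

Output 2.7% above potential → ỹ = 2.7.
i = 1.1 + 1.8 + 1.5 × (-0.3 − 1.8) + 0.66 × 2.7
   = 1.1 + 1.8 − 3.15 + 1.782 = 1.53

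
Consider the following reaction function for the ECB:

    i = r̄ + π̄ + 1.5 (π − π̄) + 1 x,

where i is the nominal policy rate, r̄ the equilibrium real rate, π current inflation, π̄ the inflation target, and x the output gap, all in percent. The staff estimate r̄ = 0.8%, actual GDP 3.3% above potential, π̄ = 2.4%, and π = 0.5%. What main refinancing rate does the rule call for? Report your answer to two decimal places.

3.65%

Output 3.3% above potential → x = 3.3.
i = 0.8 + 2.4 + 1.5 × (0.5 − 2.4) + 1 × 3.3
   = 0.8 + 2.4 − 2.85 + 3.3 = 3.65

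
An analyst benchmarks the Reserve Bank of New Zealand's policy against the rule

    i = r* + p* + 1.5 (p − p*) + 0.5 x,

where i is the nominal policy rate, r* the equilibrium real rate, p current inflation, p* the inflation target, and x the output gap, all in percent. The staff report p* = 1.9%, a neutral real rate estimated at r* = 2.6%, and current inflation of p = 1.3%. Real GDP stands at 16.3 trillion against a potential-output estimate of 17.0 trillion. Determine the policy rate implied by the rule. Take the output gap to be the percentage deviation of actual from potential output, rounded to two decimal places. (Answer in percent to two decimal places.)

1.54%

Output gap = 100 × (16.3 − 17.0) / 17.0 = -4.12%.
i = 2.60 + 1.90 + 1.5 × (1.30 − 1.90) + 0.5 × (-4.12)
   = 2.60 + 1.9 − 0.9 − 2.06 = 1.54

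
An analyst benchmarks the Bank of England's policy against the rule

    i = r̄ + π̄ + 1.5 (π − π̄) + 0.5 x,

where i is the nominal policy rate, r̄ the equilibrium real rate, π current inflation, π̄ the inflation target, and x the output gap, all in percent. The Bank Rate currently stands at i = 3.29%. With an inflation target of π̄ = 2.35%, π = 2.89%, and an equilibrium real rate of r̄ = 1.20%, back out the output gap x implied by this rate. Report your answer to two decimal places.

0.5 x = 3.29 − 1.20 − 2.35 − 1.5 × (2.89 − 2.35) = -1.07
x = -1.07 / 0.5 = -2.14

-2.14%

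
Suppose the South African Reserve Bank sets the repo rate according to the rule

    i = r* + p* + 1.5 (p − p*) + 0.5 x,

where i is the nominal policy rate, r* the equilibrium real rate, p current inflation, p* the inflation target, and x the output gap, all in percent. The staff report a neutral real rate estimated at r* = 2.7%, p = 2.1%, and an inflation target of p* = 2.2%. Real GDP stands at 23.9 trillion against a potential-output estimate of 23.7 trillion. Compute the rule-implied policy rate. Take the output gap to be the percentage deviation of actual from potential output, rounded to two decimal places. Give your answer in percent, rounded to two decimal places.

5.17%

Output gap = 100 × (23.9 − 23.7) / 23.7 = 0.84%.
i = 2.70 + 2.20 + 1.5 × (2.10 − 2.20) + 0.5 × 0.84
   = 2.70 + 2.2 − 0.15 + 0.42 = 5.17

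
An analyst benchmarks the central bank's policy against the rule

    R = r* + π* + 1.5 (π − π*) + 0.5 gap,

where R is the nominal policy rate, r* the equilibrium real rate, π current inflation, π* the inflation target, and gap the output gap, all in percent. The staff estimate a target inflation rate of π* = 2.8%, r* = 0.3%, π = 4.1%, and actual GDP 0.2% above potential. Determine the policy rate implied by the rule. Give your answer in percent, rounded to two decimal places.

Output 0.2% above potential → gap = 0.2.
R = 0.3 + 2.8 + 1.5 × (4.1 − 2.8) + 0.5 × 0.2
   = 0.3 + 2.8 + 1.95 + 0.1 = 5.15

5.15%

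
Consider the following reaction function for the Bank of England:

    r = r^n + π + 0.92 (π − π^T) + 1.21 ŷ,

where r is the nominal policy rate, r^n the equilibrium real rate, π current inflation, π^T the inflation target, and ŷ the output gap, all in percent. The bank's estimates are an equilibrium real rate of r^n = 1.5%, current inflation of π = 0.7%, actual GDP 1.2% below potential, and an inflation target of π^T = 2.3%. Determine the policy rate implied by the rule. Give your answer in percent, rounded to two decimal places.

Output 1.2% below potential → ŷ = -1.2.
r = 1.5 + 0.7 + 0.92 × (0.7 − 2.3) + 1.21 × (-1.2)
   = 1.5 + 0.7 − 1.472 − 1.452 = -0.72

-0.72%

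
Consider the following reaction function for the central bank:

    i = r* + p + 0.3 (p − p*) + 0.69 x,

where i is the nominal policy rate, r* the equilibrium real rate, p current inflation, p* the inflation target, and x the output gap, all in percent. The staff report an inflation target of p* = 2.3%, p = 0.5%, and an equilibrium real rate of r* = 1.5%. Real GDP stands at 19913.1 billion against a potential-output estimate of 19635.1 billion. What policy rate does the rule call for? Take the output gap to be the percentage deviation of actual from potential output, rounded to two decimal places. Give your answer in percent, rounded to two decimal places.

Output gap = 100 × (19913.1 − 19635.1) / 19635.1 = 1.42%.
i = 1.50 + 0.50 + 0.3 × (0.50 − 2.30) + 0.69 × 1.42
   = 1.50 + 0.5 − 0.54 + 0.9798 = 2.44

2.44%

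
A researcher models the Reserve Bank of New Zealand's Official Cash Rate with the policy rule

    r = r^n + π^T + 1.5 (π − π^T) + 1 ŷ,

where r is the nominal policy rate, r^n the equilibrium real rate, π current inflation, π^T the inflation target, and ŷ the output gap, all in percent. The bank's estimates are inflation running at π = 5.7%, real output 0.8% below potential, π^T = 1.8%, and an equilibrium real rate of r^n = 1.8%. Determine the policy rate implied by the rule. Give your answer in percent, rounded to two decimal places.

8.65%

Output 0.8% below potential → ŷ = -0.8.
r = 1.8 + 1.8 + 1.5 × (5.7 − 1.8) + 1 × (-0.8)
   = 1.8 + 1.8 + 5.85 − 0.8 = 8.65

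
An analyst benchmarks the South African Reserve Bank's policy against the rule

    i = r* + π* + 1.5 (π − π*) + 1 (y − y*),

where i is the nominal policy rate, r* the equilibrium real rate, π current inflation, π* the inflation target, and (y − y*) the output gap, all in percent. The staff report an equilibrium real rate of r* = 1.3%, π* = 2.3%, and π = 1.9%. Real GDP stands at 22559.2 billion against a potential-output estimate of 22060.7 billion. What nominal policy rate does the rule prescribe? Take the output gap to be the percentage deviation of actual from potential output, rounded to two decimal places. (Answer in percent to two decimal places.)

5.26%

Output gap = 100 × (22559.2 − 22060.7) / 22060.7 = 2.26%.
i = 1.30 + 2.30 + 1.5 × (1.90 − 2.30) + 1 × 2.26
   = 1.30 + 2.3 − 0.6 + 2.26 = 5.26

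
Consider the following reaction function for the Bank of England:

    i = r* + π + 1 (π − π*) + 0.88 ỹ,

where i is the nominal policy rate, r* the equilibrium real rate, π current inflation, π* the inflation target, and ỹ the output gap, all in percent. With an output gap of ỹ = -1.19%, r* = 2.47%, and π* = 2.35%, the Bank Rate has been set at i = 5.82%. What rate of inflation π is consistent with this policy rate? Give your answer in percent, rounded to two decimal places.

3.37%

Collecting π: i = r* + (1 + 1) π − 1 π* + 0.88 ỹ
2 π = 5.82 − 2.47 + 1 × 2.35 − 0.88 × (-1.19) = 6.7472
π = 6.7472 / 2 = 3.37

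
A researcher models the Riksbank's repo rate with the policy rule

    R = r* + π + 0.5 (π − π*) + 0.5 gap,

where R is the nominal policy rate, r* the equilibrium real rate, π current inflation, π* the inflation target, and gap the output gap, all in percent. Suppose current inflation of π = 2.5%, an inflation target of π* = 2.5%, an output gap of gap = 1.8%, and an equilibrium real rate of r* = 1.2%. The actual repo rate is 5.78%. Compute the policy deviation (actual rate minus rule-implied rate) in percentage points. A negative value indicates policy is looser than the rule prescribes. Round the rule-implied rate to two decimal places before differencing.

1.18 pp

R = 1.2 + 2.5 + 0.5 × (2.5 − 2.5) + 0.5 × 1.8
   = 1.2 + 2.5 + 0 + 0.9 = 4.60
Deviation = 5.78 − 4.60 = 1.18 pp.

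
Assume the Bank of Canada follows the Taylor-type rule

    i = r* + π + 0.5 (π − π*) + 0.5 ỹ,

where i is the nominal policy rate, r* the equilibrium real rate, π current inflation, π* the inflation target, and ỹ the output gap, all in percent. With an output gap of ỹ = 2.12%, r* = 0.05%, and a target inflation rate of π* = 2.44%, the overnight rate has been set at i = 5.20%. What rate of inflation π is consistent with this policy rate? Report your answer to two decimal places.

Collecting π: i = r* + (1 + 0.5) π − 0.5 π* + 0.5 ỹ
1.5 π = 5.20 − 0.05 + 0.5 × 2.44 − 0.5 × 2.12 = 5.31
π = 5.31 / 1.5 = 3.54

3.54%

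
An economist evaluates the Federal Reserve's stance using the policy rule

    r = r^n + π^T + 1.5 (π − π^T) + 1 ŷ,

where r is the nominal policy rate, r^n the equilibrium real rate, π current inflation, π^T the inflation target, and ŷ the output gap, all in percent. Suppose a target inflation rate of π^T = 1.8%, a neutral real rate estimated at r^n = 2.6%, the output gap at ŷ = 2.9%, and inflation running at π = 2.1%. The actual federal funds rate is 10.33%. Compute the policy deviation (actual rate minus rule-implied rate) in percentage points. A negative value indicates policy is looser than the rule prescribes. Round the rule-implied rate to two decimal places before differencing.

r = 2.6 + 1.8 + 1.5 × (2.1 − 1.8) + 1 × 2.9
   = 2.6 + 1.8 + 0.45 + 2.9 = 7.75
Deviation = 10.33 − 7.75 = 2.58 pp.

2.58 pp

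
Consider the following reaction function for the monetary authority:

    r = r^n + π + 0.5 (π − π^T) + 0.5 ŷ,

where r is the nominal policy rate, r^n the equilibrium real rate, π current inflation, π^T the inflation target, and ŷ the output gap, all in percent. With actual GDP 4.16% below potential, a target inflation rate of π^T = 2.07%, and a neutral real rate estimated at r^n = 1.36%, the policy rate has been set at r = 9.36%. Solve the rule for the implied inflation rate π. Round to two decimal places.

7.41%

Output 4.16% below potential → ŷ = -4.16.
Collecting π: r = r^n + (1 + 0.5) π − 0.5 π^T + 0.5 ŷ
1.5 π = 9.36 − 1.36 + 0.5 × 2.07 − 0.5 × (-4.16) = 11.115
π = 11.115 / 1.5 = 7.41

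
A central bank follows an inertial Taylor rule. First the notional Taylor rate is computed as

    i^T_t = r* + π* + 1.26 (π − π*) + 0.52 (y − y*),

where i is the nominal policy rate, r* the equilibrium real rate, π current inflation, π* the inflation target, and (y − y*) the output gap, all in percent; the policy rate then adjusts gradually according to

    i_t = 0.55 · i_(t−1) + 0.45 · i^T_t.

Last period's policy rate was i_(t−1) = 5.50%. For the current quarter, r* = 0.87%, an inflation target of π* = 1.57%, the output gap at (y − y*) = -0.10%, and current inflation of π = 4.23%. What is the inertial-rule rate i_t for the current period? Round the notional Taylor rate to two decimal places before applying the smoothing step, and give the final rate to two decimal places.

5.61%

i^T_t = 0.87 + 1.57 + 1.26 × (4.23 − 1.57) + 0.52 × (-0.10)
   = 0.87 + 1.57 + 3.3516 − 0.052 = 5.74
i_t = 0.55 × 5.50 + 0.45 × 5.74 = 3.025 + 2.583 = 5.61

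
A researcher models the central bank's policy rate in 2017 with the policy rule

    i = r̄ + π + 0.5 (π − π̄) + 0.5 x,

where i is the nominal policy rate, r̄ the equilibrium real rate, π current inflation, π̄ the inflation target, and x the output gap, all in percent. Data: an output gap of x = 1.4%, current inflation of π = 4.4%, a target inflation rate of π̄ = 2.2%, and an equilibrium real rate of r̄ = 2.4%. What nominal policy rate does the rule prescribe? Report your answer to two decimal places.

i = 2.4 + 4.4 + 0.5 × (4.4 − 2.2) + 0.5 × 1.4
   = 2.4 + 4.4 + 1.1 + 0.7 = 8.60

8.60%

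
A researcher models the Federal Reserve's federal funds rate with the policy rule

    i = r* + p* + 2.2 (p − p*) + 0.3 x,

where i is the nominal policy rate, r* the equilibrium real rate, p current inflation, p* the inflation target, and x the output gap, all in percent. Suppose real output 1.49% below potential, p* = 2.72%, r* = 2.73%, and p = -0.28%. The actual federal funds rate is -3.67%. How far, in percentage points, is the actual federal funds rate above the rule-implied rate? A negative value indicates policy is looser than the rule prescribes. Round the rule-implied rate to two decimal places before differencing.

-2.07 pp

Output 1.49% below potential → x = -1.49.
i = 2.73 + 2.72 + 2.2 × (-0.28 − 2.72) + 0.3 × (-1.49)
   = 2.73 + 2.72 − 6.6 − 0.447 = -1.60
Deviation = -3.67 − (-1.60) = -2.07 pp.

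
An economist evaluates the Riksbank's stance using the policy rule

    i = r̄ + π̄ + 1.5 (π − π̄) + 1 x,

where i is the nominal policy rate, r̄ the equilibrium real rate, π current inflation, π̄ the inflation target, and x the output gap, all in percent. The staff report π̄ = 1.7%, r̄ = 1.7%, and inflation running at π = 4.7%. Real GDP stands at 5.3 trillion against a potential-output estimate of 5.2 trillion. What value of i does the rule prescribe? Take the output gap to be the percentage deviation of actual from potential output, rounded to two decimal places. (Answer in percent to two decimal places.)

Output gap = 100 × (5.3 − 5.2) / 5.2 = 1.92%.
i = 1.70 + 1.70 + 1.5 × (4.70 − 1.70) + 1 × 1.92
   = 1.70 + 1.7 + 4.5 + 1.92 = 9.82

9.82%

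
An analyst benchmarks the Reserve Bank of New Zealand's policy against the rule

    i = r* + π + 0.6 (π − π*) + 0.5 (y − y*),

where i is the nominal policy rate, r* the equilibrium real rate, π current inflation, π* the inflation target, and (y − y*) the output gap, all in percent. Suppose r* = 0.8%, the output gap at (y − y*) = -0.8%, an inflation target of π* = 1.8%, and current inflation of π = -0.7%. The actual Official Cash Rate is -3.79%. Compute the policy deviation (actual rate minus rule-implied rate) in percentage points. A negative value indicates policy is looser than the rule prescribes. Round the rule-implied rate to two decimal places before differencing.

i = 0.8 + (-0.7) + 0.6 × (-0.7 − 1.8) + 0.5 × (-0.8)
   = 0.8 − 0.7 − 1.5 − 0.4 = -1.80
Deviation = -3.79 − (-1.80) = -1.99 pp.

-1.99 pp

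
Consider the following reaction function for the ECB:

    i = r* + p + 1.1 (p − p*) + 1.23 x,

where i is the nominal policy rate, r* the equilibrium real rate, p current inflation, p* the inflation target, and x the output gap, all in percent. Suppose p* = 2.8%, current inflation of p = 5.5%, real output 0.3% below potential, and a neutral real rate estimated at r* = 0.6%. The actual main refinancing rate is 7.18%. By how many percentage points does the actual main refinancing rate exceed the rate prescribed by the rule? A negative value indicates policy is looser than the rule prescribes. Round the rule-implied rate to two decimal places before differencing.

-1.52 pp

Output 0.3% below potential → x = -0.3.
i = 0.6 + 5.5 + 1.1 × (5.5 − 2.8) + 1.23 × (-0.3)
   = 0.6 + 5.5 + 2.97 − 0.369 = 8.70
Deviation = 7.18 − 8.70 = -1.52 pp.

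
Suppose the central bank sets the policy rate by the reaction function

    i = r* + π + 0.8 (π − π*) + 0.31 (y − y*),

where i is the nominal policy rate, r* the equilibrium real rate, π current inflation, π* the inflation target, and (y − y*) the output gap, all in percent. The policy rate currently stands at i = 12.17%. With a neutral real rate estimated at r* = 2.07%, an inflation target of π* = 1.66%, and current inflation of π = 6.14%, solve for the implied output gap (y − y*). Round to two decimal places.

1.21%

0.31 (y − y*) = 12.17 − 2.07 − 6.14 − 0.8 × (6.14 − 1.66) = 0.376
(y − y*) = 0.376 / 0.31 = 1.21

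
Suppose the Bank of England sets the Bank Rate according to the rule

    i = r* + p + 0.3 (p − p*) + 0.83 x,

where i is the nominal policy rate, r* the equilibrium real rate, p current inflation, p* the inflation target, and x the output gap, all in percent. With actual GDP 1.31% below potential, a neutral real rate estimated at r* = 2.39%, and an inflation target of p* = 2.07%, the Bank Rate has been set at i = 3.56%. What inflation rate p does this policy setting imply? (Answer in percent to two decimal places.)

Output 1.31% below potential → x = -1.31.
Collecting p: i = r* + (1 + 0.3) p − 0.3 p* + 0.83 x
1.3 p = 3.56 − 2.39 + 0.3 × 2.07 − 0.83 × (-1.31) = 2.8783
p = 2.8783 / 1.3 = 2.21

2.21%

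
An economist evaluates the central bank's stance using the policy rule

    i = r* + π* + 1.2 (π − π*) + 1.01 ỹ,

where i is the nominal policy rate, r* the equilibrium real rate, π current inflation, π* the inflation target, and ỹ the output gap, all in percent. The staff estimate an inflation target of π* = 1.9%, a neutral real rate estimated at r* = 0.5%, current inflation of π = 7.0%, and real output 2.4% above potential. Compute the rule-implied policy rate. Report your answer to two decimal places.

Output 2.4% above potential → ỹ = 2.4.
i = 0.5 + 1.9 + 1.2 × (7.0 − 1.9) + 1.01 × 2.4
   = 0.5 + 1.9 + 6.12 + 2.424 = 10.94

10.94%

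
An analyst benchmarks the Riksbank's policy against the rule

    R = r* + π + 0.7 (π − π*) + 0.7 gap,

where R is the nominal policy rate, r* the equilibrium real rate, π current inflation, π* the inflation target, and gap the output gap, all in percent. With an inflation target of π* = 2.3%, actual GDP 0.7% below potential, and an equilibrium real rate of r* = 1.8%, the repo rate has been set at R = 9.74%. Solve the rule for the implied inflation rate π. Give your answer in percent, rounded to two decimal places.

5.91%

Output 0.7% below potential → gap = -0.7.
Collecting π: R = r* + (1 + 0.7) π − 0.7 π* + 0.7 gap
1.7 π = 9.74 − 1.8 + 0.7 × 2.3 − 0.7 × (-0.7) = 10.04
π = 10.04 / 1.7 = 5.91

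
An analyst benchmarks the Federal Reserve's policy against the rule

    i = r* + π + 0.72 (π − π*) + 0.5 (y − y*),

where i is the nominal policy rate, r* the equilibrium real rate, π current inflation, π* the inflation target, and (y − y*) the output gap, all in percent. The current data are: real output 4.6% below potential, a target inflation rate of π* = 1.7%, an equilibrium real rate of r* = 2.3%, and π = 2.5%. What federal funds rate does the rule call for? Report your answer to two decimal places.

Output 4.6% below potential → (y − y*) = -4.6.
i = 2.3 + 2.5 + 0.72 × (2.5 − 1.7) + 0.5 × (-4.6)
   = 2.3 + 2.5 + 0.576 − 2.3 = 3.08

3.08%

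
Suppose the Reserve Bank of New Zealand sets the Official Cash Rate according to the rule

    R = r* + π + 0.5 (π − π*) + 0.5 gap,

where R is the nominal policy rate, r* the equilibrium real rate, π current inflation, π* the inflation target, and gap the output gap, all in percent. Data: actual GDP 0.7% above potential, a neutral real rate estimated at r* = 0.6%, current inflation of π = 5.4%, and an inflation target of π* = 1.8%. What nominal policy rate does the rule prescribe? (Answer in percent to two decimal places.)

Output 0.7% above potential → gap = 0.7.
R = 0.6 + 5.4 + 0.5 × (5.4 − 1.8) + 0.5 × 0.7
   = 0.6 + 5.4 + 1.8 + 0.35 = 8.15

8.15%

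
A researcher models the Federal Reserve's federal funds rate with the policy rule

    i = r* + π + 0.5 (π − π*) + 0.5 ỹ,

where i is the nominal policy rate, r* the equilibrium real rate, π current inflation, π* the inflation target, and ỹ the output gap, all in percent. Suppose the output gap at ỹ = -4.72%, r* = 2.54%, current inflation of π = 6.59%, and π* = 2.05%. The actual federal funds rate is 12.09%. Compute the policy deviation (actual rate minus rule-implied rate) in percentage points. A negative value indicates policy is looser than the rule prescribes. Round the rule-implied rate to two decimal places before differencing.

3.05 pp

i = 2.54 + 6.59 + 0.5 × (6.59 − 2.05) + 0.5 × (-4.72)
   = 2.54 + 6.59 + 2.27 − 2.36 = 9.04
Deviation = 12.09 − 9.04 = 3.05 pp.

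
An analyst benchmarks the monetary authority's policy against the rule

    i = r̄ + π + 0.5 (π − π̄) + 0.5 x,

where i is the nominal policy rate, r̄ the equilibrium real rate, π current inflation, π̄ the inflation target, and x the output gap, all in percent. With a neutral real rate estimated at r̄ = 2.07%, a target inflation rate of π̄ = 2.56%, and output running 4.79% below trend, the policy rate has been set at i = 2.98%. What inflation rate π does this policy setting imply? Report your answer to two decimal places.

3.06%

Output 4.79% below potential → x = -4.79.
Collecting π: i = r̄ + (1 + 0.5) π − 0.5 π̄ + 0.5 x
1.5 π = 2.98 − 2.07 + 0.5 × 2.56 − 0.5 × (-4.79) = 4.585
π = 4.585 / 1.5 = 3.06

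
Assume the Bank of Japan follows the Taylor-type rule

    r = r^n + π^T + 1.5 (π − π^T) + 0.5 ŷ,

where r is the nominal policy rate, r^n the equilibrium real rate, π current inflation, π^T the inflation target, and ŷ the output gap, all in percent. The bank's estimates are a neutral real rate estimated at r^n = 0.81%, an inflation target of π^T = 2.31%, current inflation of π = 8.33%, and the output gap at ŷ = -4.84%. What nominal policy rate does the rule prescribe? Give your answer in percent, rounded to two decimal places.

r = 0.81 + 2.31 + 1.5 × (8.33 − 2.31) + 0.5 × (-4.84)
   = 0.81 + 2.31 + 9.03 − 2.42 = 9.73

9.73%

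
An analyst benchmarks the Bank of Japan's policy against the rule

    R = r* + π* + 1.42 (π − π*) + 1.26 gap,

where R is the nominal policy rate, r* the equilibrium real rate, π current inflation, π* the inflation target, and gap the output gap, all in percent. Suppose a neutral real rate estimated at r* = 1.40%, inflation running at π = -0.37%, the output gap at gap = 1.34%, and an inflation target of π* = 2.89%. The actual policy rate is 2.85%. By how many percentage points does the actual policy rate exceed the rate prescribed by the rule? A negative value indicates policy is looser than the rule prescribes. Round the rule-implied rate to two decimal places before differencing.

1.50 pp

R = 1.40 + 2.89 + 1.42 × (-0.37 − 2.89) + 1.26 × 1.34
   = 1.40 + 2.89 − 4.6292 + 1.6884 = 1.35
Deviation = 2.85 − 1.35 = 1.50 pp.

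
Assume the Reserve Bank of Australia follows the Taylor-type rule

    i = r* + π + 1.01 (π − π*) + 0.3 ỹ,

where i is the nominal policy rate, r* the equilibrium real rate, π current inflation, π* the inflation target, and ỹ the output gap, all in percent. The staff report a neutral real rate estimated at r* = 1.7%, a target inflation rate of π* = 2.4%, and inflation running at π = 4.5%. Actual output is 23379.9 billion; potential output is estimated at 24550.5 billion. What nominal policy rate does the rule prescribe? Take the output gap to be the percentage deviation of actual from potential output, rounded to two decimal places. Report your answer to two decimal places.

Output gap = 100 × (23379.9 − 24550.5) / 24550.5 = -4.77%.
i = 1.70 + 4.50 + 1.01 × (4.50 − 2.40) + 0.3 × (-4.77)
   = 1.70 + 4.5 + 2.121 − 1.431 = 6.89

6.89%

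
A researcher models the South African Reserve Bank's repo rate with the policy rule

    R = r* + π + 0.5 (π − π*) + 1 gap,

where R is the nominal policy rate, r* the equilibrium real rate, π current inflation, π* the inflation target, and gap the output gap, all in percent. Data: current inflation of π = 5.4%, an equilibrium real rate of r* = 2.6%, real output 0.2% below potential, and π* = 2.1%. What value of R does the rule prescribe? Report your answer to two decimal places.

Output 0.2% below potential → gap = -0.2.
R = 2.6 + 5.4 + 0.5 × (5.4 − 2.1) + 1 × (-0.2)
   = 2.6 + 5.4 + 1.65 − 0.2 = 9.45

9.45%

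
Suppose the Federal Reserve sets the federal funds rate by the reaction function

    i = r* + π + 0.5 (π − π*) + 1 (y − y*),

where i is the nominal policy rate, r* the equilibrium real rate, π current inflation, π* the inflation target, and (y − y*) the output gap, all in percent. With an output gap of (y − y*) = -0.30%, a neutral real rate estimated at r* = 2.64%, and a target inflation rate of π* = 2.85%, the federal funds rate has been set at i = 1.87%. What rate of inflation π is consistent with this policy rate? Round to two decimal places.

Collecting π: i = r* + (1 + 0.5) π − 0.5 π* + 1 (y − y*)
1.5 π = 1.87 − 2.64 + 0.5 × 2.85 − 1 × (-0.30) = 0.955
π = 0.955 / 1.5 = 0.64

0.64%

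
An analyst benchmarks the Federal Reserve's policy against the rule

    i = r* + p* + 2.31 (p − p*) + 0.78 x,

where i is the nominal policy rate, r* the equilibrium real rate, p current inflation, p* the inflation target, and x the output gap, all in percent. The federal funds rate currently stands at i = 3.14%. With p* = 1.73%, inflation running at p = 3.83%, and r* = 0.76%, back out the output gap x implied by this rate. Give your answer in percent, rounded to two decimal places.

-5.39%

0.78 x = 3.14 − 0.76 − 1.73 − 2.31 × (3.83 − 1.73) = -4.201
x = -4.201 / 0.78 = -5.39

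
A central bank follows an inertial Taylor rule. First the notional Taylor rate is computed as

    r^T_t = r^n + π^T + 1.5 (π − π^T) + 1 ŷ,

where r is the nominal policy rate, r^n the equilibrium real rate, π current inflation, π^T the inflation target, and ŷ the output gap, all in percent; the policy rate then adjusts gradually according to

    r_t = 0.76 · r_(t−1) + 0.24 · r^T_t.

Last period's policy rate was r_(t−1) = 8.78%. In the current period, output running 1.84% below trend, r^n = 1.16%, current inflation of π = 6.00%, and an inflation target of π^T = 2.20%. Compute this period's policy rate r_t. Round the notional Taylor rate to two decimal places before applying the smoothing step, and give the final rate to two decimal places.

Output 1.84% below potential → ŷ = -1.84.
r^T_t = 1.16 + 2.20 + 1.5 × (6.00 − 2.20) + 1 × (-1.84)
   = 1.16 + 2.2 + 5.7 − 1.84 = 7.22
r_t = 0.76 × 8.78 + 0.24 × 7.22 = 6.6728 + 1.7328 = 8.41

8.41%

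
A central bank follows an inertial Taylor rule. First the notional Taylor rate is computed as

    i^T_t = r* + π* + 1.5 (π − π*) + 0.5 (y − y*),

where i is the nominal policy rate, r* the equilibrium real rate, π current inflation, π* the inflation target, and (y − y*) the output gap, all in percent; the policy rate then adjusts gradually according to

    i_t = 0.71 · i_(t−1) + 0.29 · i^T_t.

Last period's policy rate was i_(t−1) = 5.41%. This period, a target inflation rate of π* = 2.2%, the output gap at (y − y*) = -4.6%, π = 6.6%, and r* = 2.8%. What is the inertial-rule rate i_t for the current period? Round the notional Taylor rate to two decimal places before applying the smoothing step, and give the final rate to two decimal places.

i^T_t = 2.8 + 2.2 + 1.5 × (6.6 − 2.2) + 0.5 × (-4.6)
   = 2.8 + 2.2 + 6.6 − 2.3 = 9.30
i_t = 0.71 × 5.41 + 0.29 × 9.30 = 3.8411 + 2.697 = 6.54

6.54%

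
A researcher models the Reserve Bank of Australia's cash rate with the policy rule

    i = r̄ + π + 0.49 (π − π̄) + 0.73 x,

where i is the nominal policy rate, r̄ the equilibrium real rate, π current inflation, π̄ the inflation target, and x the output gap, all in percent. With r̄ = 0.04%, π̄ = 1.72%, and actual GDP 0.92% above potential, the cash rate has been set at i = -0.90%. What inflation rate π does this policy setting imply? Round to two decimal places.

Output 0.92% above potential → x = 0.92.
Collecting π: i = r̄ + (1 + 0.49) π − 0.49 π̄ + 0.73 x
1.49 π = -0.90 − 0.04 + 0.49 × 1.72 − 0.73 × 0.92 = -0.7688
π = -0.7688 / 1.49 = -0.52

-0.52%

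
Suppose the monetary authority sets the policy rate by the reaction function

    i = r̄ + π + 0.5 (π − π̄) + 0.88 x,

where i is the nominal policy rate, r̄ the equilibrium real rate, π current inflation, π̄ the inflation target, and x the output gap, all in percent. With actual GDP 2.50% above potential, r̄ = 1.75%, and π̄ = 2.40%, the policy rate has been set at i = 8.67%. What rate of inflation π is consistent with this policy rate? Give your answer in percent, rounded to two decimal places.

3.95%

Output 2.50% above potential → x = 2.50.
Collecting π: i = r̄ + (1 + 0.5) π − 0.5 π̄ + 0.88 x
1.5 π = 8.67 − 1.75 + 0.5 × 2.40 − 0.88 × 2.50 = 5.92
π = 5.92 / 1.5 = 3.95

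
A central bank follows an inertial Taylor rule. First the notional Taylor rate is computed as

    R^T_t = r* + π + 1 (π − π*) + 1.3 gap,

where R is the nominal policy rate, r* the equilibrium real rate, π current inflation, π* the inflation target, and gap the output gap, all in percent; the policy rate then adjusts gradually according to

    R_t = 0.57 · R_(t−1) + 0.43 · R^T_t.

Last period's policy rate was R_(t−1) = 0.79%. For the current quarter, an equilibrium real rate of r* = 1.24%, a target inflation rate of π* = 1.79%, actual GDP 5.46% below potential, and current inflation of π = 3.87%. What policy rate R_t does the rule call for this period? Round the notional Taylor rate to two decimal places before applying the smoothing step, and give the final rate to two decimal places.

0.49%

Output 5.46% below potential → gap = -5.46.
R^T_t = 1.24 + 3.87 + 1 × (3.87 − 1.79) + 1.3 × (-5.46)
   = 1.24 + 3.87 + 2.08 − 7.098 = 0.09
R_t = 0.57 × 0.79 + 0.43 × 0.09 = 0.4503 + 0.0387 = 0.49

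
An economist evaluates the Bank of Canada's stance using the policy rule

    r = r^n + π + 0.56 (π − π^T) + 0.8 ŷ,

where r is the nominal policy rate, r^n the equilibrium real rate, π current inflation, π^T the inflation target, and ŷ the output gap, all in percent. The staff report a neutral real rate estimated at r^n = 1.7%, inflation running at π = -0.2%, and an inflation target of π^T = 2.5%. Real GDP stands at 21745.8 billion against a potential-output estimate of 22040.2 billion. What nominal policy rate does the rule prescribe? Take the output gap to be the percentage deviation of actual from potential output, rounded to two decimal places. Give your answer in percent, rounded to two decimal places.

Output gap = 100 × (21745.8 − 22040.2) / 22040.2 = -1.34%.
r = 1.70 + (-0.20) + 0.56 × (-0.20 − 2.50) + 0.8 × (-1.34)
   = 1.70 − 0.2 − 1.512 − 1.072 = -1.08

-1.08%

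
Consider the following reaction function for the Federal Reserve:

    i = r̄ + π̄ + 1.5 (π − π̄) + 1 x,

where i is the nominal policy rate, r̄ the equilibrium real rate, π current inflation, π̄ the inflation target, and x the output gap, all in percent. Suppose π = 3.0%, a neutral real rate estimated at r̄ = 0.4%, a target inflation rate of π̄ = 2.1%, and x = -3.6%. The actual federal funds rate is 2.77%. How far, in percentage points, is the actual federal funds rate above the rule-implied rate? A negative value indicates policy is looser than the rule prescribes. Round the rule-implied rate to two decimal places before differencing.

2.52 pp

i = 0.4 + 2.1 + 1.5 × (3.0 − 2.1) + 1 × (-3.6)
   = 0.4 + 2.1 + 1.35 − 3.6 = 0.25
Deviation = 2.77 − 0.25 = 2.52 pp.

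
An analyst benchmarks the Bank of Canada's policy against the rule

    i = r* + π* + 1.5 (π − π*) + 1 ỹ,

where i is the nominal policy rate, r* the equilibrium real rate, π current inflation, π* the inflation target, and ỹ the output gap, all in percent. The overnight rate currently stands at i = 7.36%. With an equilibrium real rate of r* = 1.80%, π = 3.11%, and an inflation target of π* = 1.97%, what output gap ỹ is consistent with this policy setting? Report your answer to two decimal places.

1.88%

1 ỹ = 7.36 − 1.80 − 1.97 − 1.5 × (3.11 − 1.97) = 1.88
ỹ = 1.88 / 1 = 1.88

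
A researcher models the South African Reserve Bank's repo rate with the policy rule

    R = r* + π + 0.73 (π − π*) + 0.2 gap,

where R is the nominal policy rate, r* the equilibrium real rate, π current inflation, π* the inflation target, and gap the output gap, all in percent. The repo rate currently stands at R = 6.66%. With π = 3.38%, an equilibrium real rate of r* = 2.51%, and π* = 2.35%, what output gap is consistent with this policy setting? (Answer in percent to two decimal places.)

0.09%

0.2 gap = 6.66 − 2.51 − 3.38 − 0.73 × (3.38 − 2.35) = 0.0181
gap = 0.0181 / 0.2 = 0.09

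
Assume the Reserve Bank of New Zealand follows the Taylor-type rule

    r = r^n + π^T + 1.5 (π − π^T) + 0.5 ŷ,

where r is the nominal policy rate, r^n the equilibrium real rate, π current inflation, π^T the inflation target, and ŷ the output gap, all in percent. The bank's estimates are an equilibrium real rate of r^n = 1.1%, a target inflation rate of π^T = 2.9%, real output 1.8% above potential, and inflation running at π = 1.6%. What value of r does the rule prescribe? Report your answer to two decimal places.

Output 1.8% above potential → ŷ = 1.8.
r = 1.1 + 2.9 + 1.5 × (1.6 − 2.9) + 0.5 × 1.8
   = 1.1 + 2.9 − 1.95 + 0.9 = 2.95

2.95%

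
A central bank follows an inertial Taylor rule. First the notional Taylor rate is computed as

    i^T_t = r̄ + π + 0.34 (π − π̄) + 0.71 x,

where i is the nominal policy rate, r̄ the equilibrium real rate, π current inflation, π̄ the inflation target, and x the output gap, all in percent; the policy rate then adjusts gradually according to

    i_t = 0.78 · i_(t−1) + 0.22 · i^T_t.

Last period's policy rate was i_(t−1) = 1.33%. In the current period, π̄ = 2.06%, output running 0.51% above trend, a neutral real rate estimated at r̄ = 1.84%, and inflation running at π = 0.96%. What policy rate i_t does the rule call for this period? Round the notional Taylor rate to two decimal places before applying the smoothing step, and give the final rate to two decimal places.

Output 0.51% above potential → x = 0.51.
i^T_t = 1.84 + 0.96 + 0.34 × (0.96 − 2.06) + 0.71 × 0.51
   = 1.84 + 0.96 − 0.374 + 0.3621 = 2.79
i_t = 0.78 × 1.33 + 0.22 × 2.79 = 1.0374 + 0.6138 = 1.65

1.65%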